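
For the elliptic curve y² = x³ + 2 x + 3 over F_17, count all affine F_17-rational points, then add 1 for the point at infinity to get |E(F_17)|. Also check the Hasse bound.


Affine points = {(2, 7), (2, 10), (3, 6), (3, 11), (5, 6), (5, 11), (8, 2), (8, 15), (9, 6), (9, 11), (11, 8), (11, 9), (12, 2), (12, 15), (13, 4), (13, 13), (14, 2), (14, 15), (15, 5), (15, 12), (16, 0)}; affine count = 21; |E(F_17)| = 22.

Discriminant check: Δ ∝ 4a³ + 27b² = 4·2³ + 27·3² = 4·8 + 27·9 ≡ 3 (mod 17). Nonzero ⇒ E is nonsingular.
For each x ∈ F_17, compute rhs = x³ + 2·x + 3 mod 17, then count y ∈ F_17 with y² ≡ rhs.
  x = 0: rhs = 3, matching y values: none (0 points).
  x = 1: rhs = 6, matching y values: none (0 points).
  x = 2: rhs = 15, matching y values: 7, 10 (2 points).
  x = 3: rhs = 2, matching y values: 6, 11 (2 points).
  x = 4: rhs = 7, matching y values: none (0 points).
  x = 5: rhs = 2, matching y values: 6, 11 (2 points).
  x = 6: rhs = 10, matching y values: none (0 points).
  x = 7: rhs = 3, matching y values: none (0 points).
  x = 8: rhs = 4, matching y values: 2, 15 (2 points).
  x = 9: rhs = 2, matching y values: 6, 11 (2 points).
  x = 10: rhs = 3, matching y values: none (0 points).
  x = 11: rhs = 13, matching y values: 8, 9 (2 points).
  x = 12: rhs = 4, matching y values: 2, 15 (2 points).
  x = 13: rhs = 16, matching y values: 4, 13 (2 points).
  x = 14: rhs = 4, matching y values: 2, 15 (2 points).
  x = 15: rhs = 8, matching y values: 5, 12 (2 points).
  x = 16: rhs = 0, matching y values: 0 (1 points).
Total affine count: 21.
Full point count |E(F_17)| = 21 + 1 = 22.
Hasse bound: |22 − (17+1)| = |4| = 4 ≤ 2√17 ≈ 8.2462 ✓.


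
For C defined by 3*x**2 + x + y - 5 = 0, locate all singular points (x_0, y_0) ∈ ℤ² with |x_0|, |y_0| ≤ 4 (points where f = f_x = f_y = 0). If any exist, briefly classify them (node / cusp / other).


No singular points in the scanned grid; C is smooth there.

Compute partial derivatives:
  f_x = 6*x + 1.
  f_y = 1.
f_y = 1 is a nonzero constant, so f_y never vanishes: no point (x, y) can satisfy f = f_x = f_y = 0. In particular no (x, y) ∈ {−4, ..., 4}² is singular; the curve is smooth.


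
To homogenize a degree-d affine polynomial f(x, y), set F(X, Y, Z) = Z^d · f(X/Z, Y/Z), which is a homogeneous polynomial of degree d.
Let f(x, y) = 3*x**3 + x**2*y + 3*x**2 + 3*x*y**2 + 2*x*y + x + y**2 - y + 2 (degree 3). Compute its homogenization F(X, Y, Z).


F(X, Y, Z) = 3*X**3 + X**2*Y + 3*X**2*Z + 3*X*Y**2 + 2*X*Y*Z + X*Z**2 + Y**2*Z - Y*Z**2 + 2*Z**3

deg(f) = 3.
Substitute x = X/Z, y = Y/Z into f, then multiply by Z^3.
  monomial 3·x^3·y^0 ↦ 3·X^3·Y^0·Z^0.
  monomial 1·x^2·y^1 ↦ 1·X^2·Y^1·Z^0.
  monomial 3·x^2·y^0 ↦ 3·X^2·Y^0·Z^1.
  monomial 3·x^1·y^2 ↦ 3·X^1·Y^2·Z^0.
  monomial 2·x^1·y^1 ↦ 2·X^1·Y^1·Z^1.
  monomial 1·x^1·y^0 ↦ 1·X^1·Y^0·Z^2.
  monomial 1·x^0·y^2 ↦ 1·X^0·Y^2·Z^1.
  monomial -1·x^0·y^1 ↦ -1·X^0·Y^1·Z^2.
  monomial 2·x^0·y^0 ↦ 2·X^0·Y^0·Z^3.
Collecting: F(X, Y, Z) = 3*X**3 + X**2*Y + 3*X**2*Z + 3*X*Y**2 + 2*X*Y*Z + X*Z**2 + Y**2*Z - Y*Z**2 + 2*Z**3.


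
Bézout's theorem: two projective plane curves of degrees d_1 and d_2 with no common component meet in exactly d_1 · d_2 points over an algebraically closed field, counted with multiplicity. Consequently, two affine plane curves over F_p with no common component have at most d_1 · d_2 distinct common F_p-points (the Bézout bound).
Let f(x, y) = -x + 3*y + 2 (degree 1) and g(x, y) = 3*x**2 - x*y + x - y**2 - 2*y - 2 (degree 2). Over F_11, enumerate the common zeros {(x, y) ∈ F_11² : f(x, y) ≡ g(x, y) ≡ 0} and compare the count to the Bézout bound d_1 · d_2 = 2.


Common zeros: {(10, 10)}; count = 1; Bézout bound = 2.

deg(f) = 1, deg(g) = 2, so Bézout bound = 2.
Scan x ∈ F_11. For each x, list the y ∈ F_11 with f(x, y) ≡ 0 and those with g(x, y) ≡ 0 (mod 11); the common zeros in that column are the intersection.
  x = 0: f ≡ 0 at y ∈ {3}; g ≡ 0 at y ∈ ∅; common: ∅.
  x = 1: f ≡ 0 at y ∈ {7}; g ≡ 0 at y ∈ ∅; common: ∅.
  x = 2: f ≡ 0 at y ∈ {0}; g ≡ 0 at y ∈ {2, 5}; common: ∅.
  x = 3: f ≡ 0 at y ∈ {4}; g ≡ 0 at y ∈ {1, 5}; common: ∅.
  x = 4: f ≡ 0 at y ∈ {8}; g ≡ 0 at y ∈ {6, 10}; common: ∅.
  x = 5: f ≡ 0 at y ∈ {1}; g ≡ 0 at y ∈ {6, 9}; common: ∅.
  x = 6: f ≡ 0 at y ∈ {5}; g ≡ 0 at y ∈ ∅; common: ∅.
  x = 7: f ≡ 0 at y ∈ {9}; g ≡ 0 at y ∈ ∅; common: ∅.
  x = 8: f ≡ 0 at y ∈ {2}; g ≡ 0 at y ∈ {0, 1}; common: ∅.
  x = 9: f ≡ 0 at y ∈ {6}; g ≡ 0 at y ∈ ∅; common: ∅.
  x = 10: f ≡ 0 at y ∈ {10}; g ≡ 0 at y ∈ {0, 10}; common: {10}.
Collecting: common zeros = {(10, 10)}, so the count is 1.
Comparison with the Bézout bound: 1 ≤ 2 = deg(f)·deg(g), as expected for curves with no common component (the affine F_11-count falls short of the bound because intersections may lie at infinity, over extension fields, or carry multiplicity).


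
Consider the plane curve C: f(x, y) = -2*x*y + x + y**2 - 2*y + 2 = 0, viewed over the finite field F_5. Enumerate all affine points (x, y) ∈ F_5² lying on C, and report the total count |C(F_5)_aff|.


Affine F_5-points: {(0, 3), (0, 4), (1, 1), (1, 3), (2, 3), (3, 0), (3, 3), (4, 2), (4, 3)}; count = 9.

For each of the 25 pairs (x, y) ∈ F_5², evaluate f(x, y) mod 5. Record the zeros.
  x = 0: [0↦2, 1↦1, 2↦2, 3↦0, 4↦0]  zeros at y ∈ {3, 4}
  x = 1: [0↦3, 1↦0, 2↦4, 3↦0, 4↦3]  zeros at y ∈ {1, 3}
  x = 2: [0↦4, 1↦4, 2↦1, 3↦0, 4↦1]  zeros at y ∈ {3}
  x = 3: [0↦0, 1↦3, 2↦3, 3↦0, 4↦4]  zeros at y ∈ {0, 3}
  x = 4: [0↦1, 1↦2, 2↦0, 3↦0, 4↦2]  zeros at y ∈ {2, 3}
Collecting zeros: affine points = {(0, 3), (0, 4), (1, 1), (1, 3), (2, 3), (3, 0), (3, 3), (4, 2), (4, 3)}.
Total count |C(F_5)_aff| = 9.


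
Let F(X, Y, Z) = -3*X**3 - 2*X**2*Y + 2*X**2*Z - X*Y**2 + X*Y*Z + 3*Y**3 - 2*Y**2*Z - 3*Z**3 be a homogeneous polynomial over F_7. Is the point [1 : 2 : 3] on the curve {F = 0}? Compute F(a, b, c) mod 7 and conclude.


F(1,2,3) ≡ 4 (mod 7); P is NOT on the curve.

Evaluate F(1, 2, 3) term-by-term (mod 7).
  -3*X**3 ↦ -3·1·1·1 = -3
  -2*X**2*Y ↦ -2·1·2·1 = -4
  2*X**2*Z ↦ 2·1·1·3 = 6
  -X*Y**2 ↦ -1·1·4·1 = -4
  X*Y*Z ↦ 1·1·2·3 = 6
  3*Y**3 ↦ 3·1·8·1 = 24
  -2*Y**2*Z ↦ -2·1·4·3 = -24
  -3*Z**3 ↦ -3·1·1·27 = -81
Sum: F(1, 2, 3) = (-3) + (-4) + (6) + (-4) + (6) + (24) + (-24) + (-81) = -80.
Reducing mod 7: -80 ≡ 4 (mod 7).
Since F(a, b, c) ≡ 4 ≠ 0 (mod 7), P does NOT lie on the curve.


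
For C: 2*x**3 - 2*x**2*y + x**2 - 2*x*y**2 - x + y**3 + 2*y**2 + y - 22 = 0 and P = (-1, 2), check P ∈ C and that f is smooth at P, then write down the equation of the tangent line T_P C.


Tangent line at P: 3*x + 27*y - 51 = 0.

Step 1: f(-1, 2) = 0, so P lies on C.
Step 2: partial derivatives
  f_x(x, y) = 6*x**2 - 4*x*y + 2*x - 2*y**2 - 1, f_y(x, y) = -2*x**2 - 4*x*y + 3*y**2 + 4*y + 1.
  f_x(P) = 3, f_y(P) = 27 (gradient nonzero, so P is smooth).
Step 3: tangent line at P: 3·(x − -1) + 27·(y − 2) = 0.
Expanding: 3*x + 27*y - 51 = 0.


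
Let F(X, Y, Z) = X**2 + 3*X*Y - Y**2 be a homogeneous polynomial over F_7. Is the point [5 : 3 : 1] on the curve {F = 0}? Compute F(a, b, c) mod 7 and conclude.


F(5,3,1) ≡ 5 (mod 7); P is NOT on the curve.

Evaluate F(5, 3, 1) term-by-term (mod 7).
  X**2 ↦ 1·25·1·1 = 25
  3*X*Y ↦ 3·5·3·1 = 45
  -Y**2 ↦ -1·1·9·1 = -9
Sum: F(5, 3, 1) = (25) + (45) + (-9) = 61.
Reducing mod 7: 61 ≡ 5 (mod 7).
Since F(a, b, c) ≡ 5 ≠ 0 (mod 7), P does NOT lie on the curve.


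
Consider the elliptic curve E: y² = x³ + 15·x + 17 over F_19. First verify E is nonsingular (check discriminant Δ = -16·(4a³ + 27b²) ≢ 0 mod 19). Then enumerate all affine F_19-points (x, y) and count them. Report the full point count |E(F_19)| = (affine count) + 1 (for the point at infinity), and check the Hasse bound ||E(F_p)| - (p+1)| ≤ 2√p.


Affine points = {(0, 6), (0, 13), (2, 6), (2, 13), (6, 0), (7, 3), (7, 16), (9, 8), (9, 11), (12, 5), (12, 14), (14, 8), (14, 11), (15, 8), (15, 11), (17, 6), (17, 13), (18, 1), (18, 18)}; affine count = 19; |E(F_19)| = 20.

Discriminant check: Δ ∝ 4a³ + 27b² = 4·15³ + 27·17² = 4·3375 + 27·289 ≡ 4 (mod 19). Nonzero ⇒ E is nonsingular.
For each x ∈ F_19, compute rhs = x³ + 15·x + 17 mod 19, then count y ∈ F_19 with y² ≡ rhs.
  x = 0: rhs = 17, matching y values: 6, 13 (2 points).
  x = 1: rhs = 14, matching y values: none (0 points).
  x = 2: rhs = 17, matching y values: 6, 13 (2 points).
  x = 3: rhs = 13, matching y values: none (0 points).
  x = 4: rhs = 8, matching y values: none (0 points).
  x = 5: rhs = 8, matching y values: none (0 points).
  x = 6: rhs = 0, matching y values: 0 (1 points).
  x = 7: rhs = 9, matching y values: 3, 16 (2 points).
  x = 8: rhs = 3, matching y values: none (0 points).
  x = 9: rhs = 7, matching y values: 8, 11 (2 points).
  x = 10: rhs = 8, matching y values: none (0 points).
  x = 11: rhs = 12, matching y values: none (0 points).
  x = 12: rhs = 6, matching y values: 5, 14 (2 points).
  x = 13: rhs = 15, matching y values: none (0 points).
  x = 14: rhs = 7, matching y values: 8, 11 (2 points).
  x = 15: rhs = 7, matching y values: 8, 11 (2 points).
  x = 16: rhs = 2, matching y values: none (0 points).
  x = 17: rhs = 17, matching y values: 6, 13 (2 points).
  x = 18: rhs = 1, matching y values: 1, 18 (2 points).
Total affine count: 19.
Full point count |E(F_19)| = 19 + 1 = 20.
Hasse bound: |20 − (19+1)| = |0| = 0 ≤ 2√19 ≈ 8.7178 ✓.


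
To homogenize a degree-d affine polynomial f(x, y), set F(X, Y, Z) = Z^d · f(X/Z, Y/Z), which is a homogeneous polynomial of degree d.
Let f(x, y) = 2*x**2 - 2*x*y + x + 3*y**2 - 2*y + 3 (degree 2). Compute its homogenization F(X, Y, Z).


F(X, Y, Z) = 2*X**2 - 2*X*Y + X*Z + 3*Y**2 - 2*Y*Z + 3*Z**2

deg(f) = 2.
Substitute x = X/Z, y = Y/Z into f, then multiply by Z^2.
  monomial 2·x^2·y^0 ↦ 2·X^2·Y^0·Z^0.
  monomial -2·x^1·y^1 ↦ -2·X^1·Y^1·Z^0.
  monomial 1·x^1·y^0 ↦ 1·X^1·Y^0·Z^1.
  monomial 3·x^0·y^2 ↦ 3·X^0·Y^2·Z^0.
  monomial -2·x^0·y^1 ↦ -2·X^0·Y^1·Z^1.
  monomial 3·x^0·y^0 ↦ 3·X^0·Y^0·Z^2.
Collecting: F(X, Y, Z) = 2*X**2 - 2*X*Y + X*Z + 3*Y**2 - 2*Y*Z + 3*Z**2.


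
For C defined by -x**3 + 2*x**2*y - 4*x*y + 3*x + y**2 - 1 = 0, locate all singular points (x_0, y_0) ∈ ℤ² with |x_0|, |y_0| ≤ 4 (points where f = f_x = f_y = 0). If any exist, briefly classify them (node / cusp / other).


Singular points: {(1, 1)}; classification: node.

Compute partial derivatives:
  f_x = -3*x**2 + 4*x*y - 4*y + 3.
  f_y = 2*x**2 - 4*x + 2*y.
Scan x_0 ∈ {−4, ..., 4}. For each x_0, f_y(x_0, y) is a polynomial in y; find its integer roots y ∈ {−4, ..., 4}, then test f_x and f at those candidates.
  x = -4: f_y(-4, y) = 2*y + 48; no integer root y with |y| ≤ 4.
  x = -3: f_y(-3, y) = 2*y + 30; no integer root y with |y| ≤ 4.
  x = -2: f_y(-2, y) = 2*y + 16; no integer root y with |y| ≤ 4.
  x = -1: f_y(-1, y) = 2*y + 6; vanishes at y ∈ {-3}. (-1, -3): f_x = 24 ≠ 0.
  x = 0: f_y(0, y) = 2*y; vanishes at y ∈ {0}. (0, 0): f_x = 3 ≠ 0.
  x = 1: f_y(1, y) = 2*y - 2; vanishes at y ∈ {1}. (1, 1): f_x = 0, f = 0 — SINGULAR.
  x = 2: f_y(2, y) = 2*y; vanishes at y ∈ {0}. (2, 0): f_x = -9 ≠ 0.
  x = 3: f_y(3, y) = 2*y + 6; vanishes at y ∈ {-3}. (3, -3): f_x = -48 ≠ 0.
  x = 4: f_y(4, y) = 2*y + 16; no integer root y with |y| ≤ 4.
Only singular point on the grid: (1, 1).
Classify: substitute x = 1 + u, y = 1 + v and expand: f = -u**3 + 2*u**2*v - u**2 + v**2.
No constant or linear terms (consistent with a singular point). Quadratic part: -u**2 + v**2. Cubic part: -u**3 + 2*u**2*v.
The quadratic part v**2 - u**2 = (v − u)(v + u) splits into two distinct linear factors, so there are two distinct tangent lines y − 1 = ±(x − 1) — this is a node (ordinary double point).
Classification: node.


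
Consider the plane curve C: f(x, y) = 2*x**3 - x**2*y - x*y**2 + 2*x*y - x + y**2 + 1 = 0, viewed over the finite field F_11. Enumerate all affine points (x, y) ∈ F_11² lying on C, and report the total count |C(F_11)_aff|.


Affine F_11-points: {(1, 9), (2, 2), (2, 9), (5, 3), (5, 7), (7, 9), (9, 5), (10, 0), (10, 7)}; count = 9.

For each of the 121 pairs (x, y) ∈ F_11², evaluate f(x, y) mod 11. Record the zeros.
  x = 0: [0↦1, 1↦2, 2↦5, 3↦10, 4↦6, 5↦4, 6↦4, 7↦6, 8↦10, 9↦5, 10↦2]  zeros at y ∈ ∅
  x = 1: [0↦2, 1↦3, 2↦4, 3↦5, 4↦6, 5↦7, 6↦8, 7↦9, 8↦10, 9↦0, 10↦1]  zeros at y ∈ {9}
  x = 2: [0↦4, 1↦3, 2↦0, 3↦6, 4↦10, 5↦1, 6↦1, 7↦10, 8↦6, 9↦0, 10↦3]  zeros at y ∈ {2, 9}
  x = 3: [0↦8, 1↦3, 2↦5, 3↦3, 4↦8, 5↦9, 6↦6, 7↦10, 8↦10, 9↦6, 10↦9]  zeros at y ∈ ∅
  x = 4: [0↦4, 1↦4, 2↦9, 3↦8, 4↦1, 5↦10, 6↦2, 7↦10, 8↦1, 9↦8, 10↦9]  zeros at y ∈ ∅
  x = 5: [0↦4, 1↦7, 2↦2, 3↦0, 4↦1, 5↦5, 6↦1, 7↦0, 8↦2, 9↦7, 10↦4]  zeros at y ∈ {3, 7}
  x = 6: [0↦9, 1↦2, 2↦7, 3↦2, 4↦9, 5↦6, 6↦4, 7↦3, 8↦3, 9↦4, 10↦6]  zeros at y ∈ ∅
  x = 7: [0↦9, 1↦1, 2↦3, 3↦4, 4↦4, 5↦3, 6↦1, 7↦9, 8↦5, 9↦0, 10↦5]  zeros at y ∈ {9}
  x = 8: [0↦5, 1↦5, 2↦2, 3↦7, 4↦9, 5↦8, 6↦4, 7↦8, 8↦9, 9↦7, 10↦2]  zeros at y ∈ ∅
  x = 9: [0↦9, 1↦4, 2↦5, 3↦1, 4↦3, 5↦0, 6↦3, 7↦1, 8↦5, 9↦4, 10↦9]  zeros at y ∈ {5}
  x = 10: [0↦0, 1↦10, 2↦2, 3↦9, 4↦9, 5↦2, 6↦10, 7↦0, 8↦5, 9↦3, 10↦5]  zeros at y ∈ {0, 7}
Collecting zeros: affine points = {(1, 9), (2, 2), (2, 9), (5, 3), (5, 7), (7, 9), (9, 5), (10, 0), (10, 7)}.
Total count |C(F_11)_aff| = 9.


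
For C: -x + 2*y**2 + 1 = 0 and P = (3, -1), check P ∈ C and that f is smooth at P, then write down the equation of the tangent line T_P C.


Tangent line at P: -x - 4*y - 1 = 0.

Step 1: f(3, -1) = 0, so P lies on C.
Step 2: partial derivatives
  f_x(x, y) = -1, f_y(x, y) = 4*y.
  f_x(P) = -1, f_y(P) = -4 (gradient nonzero, so P is smooth).
Step 3: tangent line at P: -1·(x − 3) + -4·(y − -1) = 0.
Expanding: -x - 4*y - 1 = 0.


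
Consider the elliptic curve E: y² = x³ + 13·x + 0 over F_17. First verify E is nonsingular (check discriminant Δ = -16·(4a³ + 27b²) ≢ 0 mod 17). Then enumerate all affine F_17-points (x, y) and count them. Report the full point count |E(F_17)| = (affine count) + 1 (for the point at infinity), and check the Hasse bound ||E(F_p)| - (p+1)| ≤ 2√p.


Affine points = {(0, 0), (2, 0), (3, 7), (3, 10), (7, 3), (7, 14), (8, 2), (8, 15), (9, 8), (9, 9), (10, 5), (10, 12), (14, 6), (14, 11), (15, 0)}; affine count = 15; |E(F_17)| = 16.

Discriminant check: Δ ∝ 4a³ + 27b² = 4·13³ + 27·0² = 4·2197 + 27·0 ≡ 16 (mod 17). Nonzero ⇒ E is nonsingular.
For each x ∈ F_17, compute rhs = x³ + 13·x + 0 mod 17, then count y ∈ F_17 with y² ≡ rhs.
  x = 0: rhs = 0, matching y values: 0 (1 points).
  x = 1: rhs = 14, matching y values: none (0 points).
  x = 2: rhs = 0, matching y values: 0 (1 points).
  x = 3: rhs = 15, matching y values: 7, 10 (2 points).
  x = 4: rhs = 14, matching y values: none (0 points).
  x = 5: rhs = 3, matching y values: none (0 points).
  x = 6: rhs = 5, matching y values: none (0 points).
  x = 7: rhs = 9, matching y values: 3, 14 (2 points).
  x = 8: rhs = 4, matching y values: 2, 15 (2 points).
  x = 9: rhs = 13, matching y values: 8, 9 (2 points).
  x = 10: rhs = 8, matching y values: 5, 12 (2 points).
  x = 11: rhs = 12, matching y values: none (0 points).
  x = 12: rhs = 14, matching y values: none (0 points).
  x = 13: rhs = 3, matching y values: none (0 points).
  x = 14: rhs = 2, matching y values: 6, 11 (2 points).
  x = 15: rhs = 0, matching y values: 0 (1 points).
  x = 16: rhs = 3, matching y values: none (0 points).
Total affine count: 15.
Full point count |E(F_17)| = 15 + 1 = 16.
Hasse bound: |16 − (17+1)| = |-2| = 2 ≤ 2√17 ≈ 8.2462 ✓.


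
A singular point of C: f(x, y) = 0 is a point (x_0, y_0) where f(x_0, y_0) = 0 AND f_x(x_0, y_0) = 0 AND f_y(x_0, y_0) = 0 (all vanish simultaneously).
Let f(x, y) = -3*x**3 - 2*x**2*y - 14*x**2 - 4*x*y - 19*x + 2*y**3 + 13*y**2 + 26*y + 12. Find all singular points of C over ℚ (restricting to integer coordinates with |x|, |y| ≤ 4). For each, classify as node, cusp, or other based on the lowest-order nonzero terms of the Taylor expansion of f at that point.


Singular points: {(-1, -2)}; classification: node.

Compute partial derivatives:
  f_x = -9*x**2 - 4*x*y - 28*x - 4*y - 19.
  f_y = -2*x**2 - 4*x + 6*y**2 + 26*y + 26.
Scan x_0 ∈ {−4, ..., 4}. For each x_0, f_y(x_0, y) is a polynomial in y; find its integer roots y ∈ {−4, ..., 4}, then test f_x and f at those candidates.
  x = -4: f_y(-4, y) = 6*y**2 + 26*y + 10; no integer root y with |y| ≤ 4.
  x = -3: f_y(-3, y) = 6*y**2 + 26*y + 20; vanishes at y ∈ {-1}. (-3, -1): f_x = -24 ≠ 0.
  x = -2: f_y(-2, y) = 6*y**2 + 26*y + 26; no integer root y with |y| ≤ 4.
  x = -1: f_y(-1, y) = 6*y**2 + 26*y + 28; vanishes at y ∈ {-2}. (-1, -2): f_x = 0, f = 0 — SINGULAR.
  x = 0: f_y(0, y) = 6*y**2 + 26*y + 26; no integer root y with |y| ≤ 4.
  x = 1: f_y(1, y) = 6*y**2 + 26*y + 20; vanishes at y ∈ {-1}. (1, -1): f_x = -48 ≠ 0.
  x = 2: f_y(2, y) = 6*y**2 + 26*y + 10; no integer root y with |y| ≤ 4.
  x = 3: f_y(3, y) = 6*y**2 + 26*y - 4; no integer root y with |y| ≤ 4.
  x = 4: f_y(4, y) = 6*y**2 + 26*y - 22; no integer root y with |y| ≤ 4.
Only singular point on the grid: (-1, -2).
Classify: substitute x = -1 + u, y = -2 + v and expand: f = -3*u**3 - 2*u**2*v - u**2 + 2*v**3 + v**2.
No constant or linear terms (consistent with a singular point). Quadratic part: -u**2 + v**2. Cubic part: -3*u**3 - 2*u**2*v + 2*v**3.
The quadratic part v**2 - u**2 = (v − u)(v + u) splits into two distinct linear factors, so there are two distinct tangent lines y − -2 = ±(x − -1) — this is a node (ordinary double point).
Classification: node.


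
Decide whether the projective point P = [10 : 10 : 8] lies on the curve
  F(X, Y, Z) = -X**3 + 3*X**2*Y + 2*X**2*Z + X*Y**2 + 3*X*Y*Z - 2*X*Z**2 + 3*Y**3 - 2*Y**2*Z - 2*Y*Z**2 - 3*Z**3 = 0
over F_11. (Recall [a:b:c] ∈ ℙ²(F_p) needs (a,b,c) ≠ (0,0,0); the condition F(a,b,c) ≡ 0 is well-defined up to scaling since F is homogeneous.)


F(10,10,8) ≡ 3 (mod 11); P is NOT on the curve.

Evaluate F(10, 10, 8) term-by-term (mod 11).
  -X**3 ↦ -1·1000·1·1 = -1000
  3*X**2*Y ↦ 3·100·10·1 = 3000
  2*X**2*Z ↦ 2·100·1·8 = 1600
  X*Y**2 ↦ 1·10·100·1 = 1000
  3*X*Y*Z ↦ 3·10·10·8 = 2400
  -2*X*Z**2 ↦ -2·10·1·64 = -1280
  3*Y**3 ↦ 3·1·1000·1 = 3000
  -2*Y**2*Z ↦ -2·1·100·8 = -1600
  -2*Y*Z**2 ↦ -2·1·10·64 = -1280
  -3*Z**3 ↦ -3·1·1·512 = -1536
Sum: F(10, 10, 8) = (-1000) + (3000) + (1600) + (1000) + (2400) + (-1280) + (3000) + (-1600) + (-1280) + (-1536) = 4304.
Reducing mod 11: 4304 ≡ 3 (mod 11).
Since F(a, b, c) ≡ 3 ≠ 0 (mod 11), P does NOT lie on the curve.


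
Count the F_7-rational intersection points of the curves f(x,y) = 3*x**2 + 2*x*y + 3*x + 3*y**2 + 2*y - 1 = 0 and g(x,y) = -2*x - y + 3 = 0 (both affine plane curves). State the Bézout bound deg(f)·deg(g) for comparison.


Common zeros: {(2, 6), (4, 2)}; count = 2; Bézout bound = 2.

deg(f) = 2, deg(g) = 1, so Bézout bound = 2.
Scan x ∈ F_7. For each x, list the y ∈ F_7 with f(x, y) ≡ 0 and those with g(x, y) ≡ 0 (mod 7); the common zeros in that column are the intersection.
  x = 0: f ≡ 0 at y ∈ {5, 6}; g ≡ 0 at y ∈ {3}; common: ∅.
  x = 1: f ≡ 0 at y ∈ ∅; g ≡ 0 at y ∈ {1}; common: ∅.
  x = 2: f ≡ 0 at y ∈ {6}; g ≡ 0 at y ∈ {6}; common: {6}.
  x = 3: f ≡ 0 at y ∈ {0, 2}; g ≡ 0 at y ∈ {4}; common: ∅.
  x = 4: f ≡ 0 at y ∈ {2, 4}; g ≡ 0 at y ∈ {2}; common: {2}.
  x = 5: f ≡ 0 at y ∈ {5}; g ≡ 0 at y ∈ {0}; common: ∅.
  x = 6: f ≡ 0 at y ∈ ∅; g ≡ 0 at y ∈ {5}; common: ∅.
Collecting: common zeros = {(2, 6), (4, 2)}, so the count is 2.
Comparison with the Bézout bound: 2 ≤ 2 = deg(f)·deg(g), as expected for curves with no common component (the bound is attained).


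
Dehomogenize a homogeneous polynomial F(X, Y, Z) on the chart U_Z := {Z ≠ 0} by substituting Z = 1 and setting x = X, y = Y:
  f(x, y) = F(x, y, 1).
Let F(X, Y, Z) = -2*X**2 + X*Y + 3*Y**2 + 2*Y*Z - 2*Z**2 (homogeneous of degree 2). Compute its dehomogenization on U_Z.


f(x, y) = -2*x**2 + x*y + 3*y**2 + 2*y - 2

On U_Z we set Z = 1. Each monomial c·X^i·Y^j·Z^k in F becomes c·x^i·y^j·1^k = c·x^i·y^j.
Substituting Z = 1: F(X, Y, 1) = -2*x**2 + x*y + 3*y**2 + 2*y - 2.
Note: deg(f) ≤ deg(F) = 2; strict inequality happens when F is divisible by Z (lost terms).


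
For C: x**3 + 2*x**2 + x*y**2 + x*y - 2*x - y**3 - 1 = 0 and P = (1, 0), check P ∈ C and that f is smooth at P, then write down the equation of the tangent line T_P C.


Tangent line at P: 5*x + y - 5 = 0.

Step 1: f(1, 0) = 0, so P lies on C.
Step 2: partial derivatives
  f_x(x, y) = 3*x**2 + 4*x + y**2 + y - 2, f_y(x, y) = 2*x*y + x - 3*y**2.
  f_x(P) = 5, f_y(P) = 1 (gradient nonzero, so P is smooth).
Step 3: tangent line at P: 5·(x − 1) + 1·(y − 0) = 0.
Expanding: 5*x + y - 5 = 0.


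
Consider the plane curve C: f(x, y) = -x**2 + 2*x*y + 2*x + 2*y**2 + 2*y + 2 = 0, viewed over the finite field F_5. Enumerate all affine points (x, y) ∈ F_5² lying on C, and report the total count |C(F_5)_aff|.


Affine F_5-points: {(2, 1)}; count = 1.

For each of the 25 pairs (x, y) ∈ F_5², evaluate f(x, y) mod 5. Record the zeros.
  x = 0: [0↦2, 1↦1, 2↦4, 3↦1, 4↦2]  zeros at y ∈ ∅
  x = 1: [0↦3, 1↦4, 2↦4, 3↦3, 4↦1]  zeros at y ∈ ∅
  x = 2: [0↦2, 1↦0, 2↦2, 3↦3, 4↦3]  zeros at y ∈ {1}
  x = 3: [0↦4, 1↦4, 2↦3, 3↦1, 4↦3]  zeros at y ∈ ∅
  x = 4: [0↦4, 1↦1, 2↦2, 3↦2, 4↦1]  zeros at y ∈ ∅
Collecting zeros: affine points = {(2, 1)}.
Total count |C(F_5)_aff| = 1.


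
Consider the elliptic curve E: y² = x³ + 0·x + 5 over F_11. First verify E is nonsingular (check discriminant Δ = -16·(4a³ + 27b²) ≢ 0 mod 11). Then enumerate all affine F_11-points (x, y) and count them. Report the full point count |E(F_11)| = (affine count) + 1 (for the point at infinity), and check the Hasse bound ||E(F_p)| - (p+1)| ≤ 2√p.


Affine points = {(0, 4), (0, 7), (4, 5), (4, 6), (5, 3), (5, 8), (6, 1), (6, 10), (8, 0), (10, 2), (10, 9)}; affine count = 11; |E(F_11)| = 12.

Discriminant check: Δ ∝ 4a³ + 27b² = 4·0³ + 27·5² = 4·0 + 27·25 ≡ 4 (mod 11). Nonzero ⇒ E is nonsingular.
For each x ∈ F_11, compute rhs = x³ + 0·x + 5 mod 11, then count y ∈ F_11 with y² ≡ rhs.
  x = 0: rhs = 5, matching y values: 4, 7 (2 points).
  x = 1: rhs = 6, matching y values: none (0 points).
  x = 2: rhs = 2, matching y values: none (0 points).
  x = 3: rhs = 10, matching y values: none (0 points).
  x = 4: rhs = 3, matching y values: 5, 6 (2 points).
  x = 5: rhs = 9, matching y values: 3, 8 (2 points).
  x = 6: rhs = 1, matching y values: 1, 10 (2 points).
  x = 7: rhs = 7, matching y values: none (0 points).
  x = 8: rhs = 0, matching y values: 0 (1 points).
  x = 9: rhs = 8, matching y values: none (0 points).
  x = 10: rhs = 4, matching y values: 2, 9 (2 points).
Total affine count: 11.
Full point count |E(F_11)| = 11 + 1 = 12.
Hasse bound: |12 − (11+1)| = |0| = 0 ≤ 2√11 ≈ 6.6332 ✓.


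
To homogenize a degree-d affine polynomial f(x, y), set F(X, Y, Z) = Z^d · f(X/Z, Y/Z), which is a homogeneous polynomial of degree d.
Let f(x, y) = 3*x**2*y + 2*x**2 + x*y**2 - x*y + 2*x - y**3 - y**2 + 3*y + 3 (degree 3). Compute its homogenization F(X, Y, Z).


F(X, Y, Z) = 3*X**2*Y + 2*X**2*Z + X*Y**2 - X*Y*Z + 2*X*Z**2 - Y**3 - Y**2*Z + 3*Y*Z**2 + 3*Z**3

deg(f) = 3.
Substitute x = X/Z, y = Y/Z into f, then multiply by Z^3.
  monomial 3·x^2·y^1 ↦ 3·X^2·Y^1·Z^0.
  monomial 2·x^2·y^0 ↦ 2·X^2·Y^0·Z^1.
  monomial 1·x^1·y^2 ↦ 1·X^1·Y^2·Z^0.
  monomial -1·x^1·y^1 ↦ -1·X^1·Y^1·Z^1.
  monomial 2·x^1·y^0 ↦ 2·X^1·Y^0·Z^2.
  monomial -1·x^0·y^3 ↦ -1·X^0·Y^3·Z^0.
  monomial -1·x^0·y^2 ↦ -1·X^0·Y^2·Z^1.
  monomial 3·x^0·y^1 ↦ 3·X^0·Y^1·Z^2.
  monomial 3·x^0·y^0 ↦ 3·X^0·Y^0·Z^3.
Collecting: F(X, Y, Z) = 3*X**2*Y + 2*X**2*Z + X*Y**2 - X*Y*Z + 2*X*Z**2 - Y**3 - Y**2*Z + 3*Y*Z**2 + 3*Z**3.


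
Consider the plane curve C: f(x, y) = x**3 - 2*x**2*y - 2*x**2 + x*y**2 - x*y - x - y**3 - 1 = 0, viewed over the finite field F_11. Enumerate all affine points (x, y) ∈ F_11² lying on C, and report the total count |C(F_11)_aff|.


Affine F_11-points: {(0, 10), (2, 9), (3, 2), (4, 8), (5, 6), (6, 4), (8, 7), (9, 5)}; count = 8.

For each of the 121 pairs (x, y) ∈ F_11², evaluate f(x, y) mod 11. Record the zeros.
  x = 0: [0↦10, 1↦9, 2↦2, 3↦5, 4↦1, 5↦6, 6↦3, 7↦8, 8↦4, 9↦7, 10↦0]  zeros at y ∈ {10}
  x = 1: [0↦8, 1↦5, 2↦9, 3↦3, 4↦3, 5↦3, 6↦8, 7↦1, 8↦9, 9↦4, 10↦2]  zeros at y ∈ ∅
  x = 2: [0↦8, 1↦10, 2↦10, 3↦2, 4↦2, 5↦4, 6↦2, 7↦1, 8↦6, 9↦0, 10↦10]  zeros at y ∈ {9}
  x = 3: [0↦5, 1↦8, 2↦0, 3↦8, 4↦4, 5↦4, 6↦2, 7↦3, 8↦1, 9↦1, 10↦8]  zeros at y ∈ {2}
  x = 4: [0↦5, 1↦5, 2↦7, 3↦5, 4↦4, 5↦9, 6↦3, 7↦2, 8↦0, 9↦2, 10↦2]  zeros at y ∈ {8}
  x = 5: [0↦3, 1↦7, 2↦4, 3↦10, 4↦8, 5↦3, 6↦0, 7↦4, 8↦9, 9↦9, 10↦9]  zeros at y ∈ {6}
  x = 6: [0↦5, 1↦9, 2↦8, 3↦7, 4↦0, 5↦3, 6↦10, 7↦4, 8↦1, 9↦6, 10↦2]  zeros at y ∈ {4}
  x = 7: [0↦6, 1↦6, 2↦3, 3↦2, 4↦8, 5↦4, 6↦6, 7↦8, 8↦4, 9↦10, 10↦9]  zeros at y ∈ ∅
  x = 8: [0↦1, 1↦4, 2↦6, 3↦1, 4↦5, 5↦1, 6↦5, 7↦0, 8↦2, 9↦5, 10↦3]  zeros at y ∈ {7}
  x = 9: [0↦7, 1↦9, 2↦1, 3↦10, 4↦8, 5↦0, 6↦2, 7↦8, 8↦1, 9↦8, 10↦1]  zeros at y ∈ {5}
  x = 10: [0↦8, 1↦5, 2↦5, 3↦2, 4↦1, 5↦7, 6↦3, 7↦5, 8↦7, 9↦3, 10↦9]  zeros at y ∈ ∅
Collecting zeros: affine points = {(0, 10), (2, 9), (3, 2), (4, 8), (5, 6), (6, 4), (8, 7), (9, 5)}.
Total count |C(F_11)_aff| = 8.


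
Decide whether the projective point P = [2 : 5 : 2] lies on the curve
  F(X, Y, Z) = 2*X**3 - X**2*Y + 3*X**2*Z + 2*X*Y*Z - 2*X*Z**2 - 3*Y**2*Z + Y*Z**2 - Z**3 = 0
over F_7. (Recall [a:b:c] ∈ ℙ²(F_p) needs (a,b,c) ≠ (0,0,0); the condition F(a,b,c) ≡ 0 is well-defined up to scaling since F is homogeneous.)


F(2,5,2) ≡ 4 (mod 7); P is NOT on the curve.

Evaluate F(2, 5, 2) term-by-term (mod 7).
  2*X**3 ↦ 2·8·1·1 = 16
  -X**2*Y ↦ -1·4·5·1 = -20
  3*X**2*Z ↦ 3·4·1·2 = 24
  2*X*Y*Z ↦ 2·2·5·2 = 40
  -2*X*Z**2 ↦ -2·2·1·4 = -16
  -3*Y**2*Z ↦ -3·1·25·2 = -150
  Y*Z**2 ↦ 1·1·5·4 = 20
  -Z**3 ↦ -1·1·1·8 = -8
Sum: F(2, 5, 2) = (16) + (-20) + (24) + (40) + (-16) + (-150) + (20) + (-8) = -94.
Reducing mod 7: -94 ≡ 4 (mod 7).
Since F(a, b, c) ≡ 4 ≠ 0 (mod 7), P does NOT lie on the curve.


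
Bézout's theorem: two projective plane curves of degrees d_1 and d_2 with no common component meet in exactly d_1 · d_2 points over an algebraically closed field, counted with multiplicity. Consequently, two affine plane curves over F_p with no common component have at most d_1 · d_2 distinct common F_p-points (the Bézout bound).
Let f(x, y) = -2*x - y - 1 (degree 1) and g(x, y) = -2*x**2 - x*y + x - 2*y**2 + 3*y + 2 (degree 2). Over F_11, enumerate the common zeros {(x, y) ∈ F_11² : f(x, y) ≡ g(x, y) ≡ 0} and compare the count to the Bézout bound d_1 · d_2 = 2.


Common zeros: {(6, 9), (9, 3)}; count = 2; Bézout bound = 2.

deg(f) = 1, deg(g) = 2, so Bézout bound = 2.
Scan x ∈ F_11. For each x, list the y ∈ F_11 with f(x, y) ≡ 0 and those with g(x, y) ≡ 0 (mod 11); the common zeros in that column are the intersection.
  x = 0: f ≡ 0 at y ∈ {10}; g ≡ 0 at y ∈ {2, 5}; common: ∅.
  x = 1: f ≡ 0 at y ∈ {8}; g ≡ 0 at y ∈ {3, 9}; common: ∅.
  x = 2: f ≡ 0 at y ∈ {6}; g ≡ 0 at y ∈ ∅; common: ∅.
  x = 3: f ≡ 0 at y ∈ {4}; g ≡ 0 at y ∈ ∅; common: ∅.
  x = 4: f ≡ 0 at y ∈ {2}; g ≡ 0 at y ∈ ∅; common: ∅.
  x = 5: f ≡ 0 at y ∈ {0}; g ≡ 0 at y ∈ {2, 8}; common: ∅.
  x = 6: f ≡ 0 at y ∈ {9}; g ≡ 0 at y ∈ {6, 9}; common: {9}.
  x = 7: f ≡ 0 at y ∈ {7}; g ≡ 0 at y ∈ ∅; common: ∅.
  x = 8: f ≡ 0 at y ∈ {5}; g ≡ 0 at y ∈ {6, 8}; common: ∅.
  x = 9: f ≡ 0 at y ∈ {3}; g ≡ 0 at y ∈ {3, 5}; common: {3}.
  x = 10: f ≡ 0 at y ∈ {1}; g ≡ 0 at y ∈ ∅; common: ∅.
Collecting: common zeros = {(6, 9), (9, 3)}, so the count is 2.
Comparison with the Bézout bound: 2 ≤ 2 = deg(f)·deg(g), as expected for curves with no common component (the bound is attained).


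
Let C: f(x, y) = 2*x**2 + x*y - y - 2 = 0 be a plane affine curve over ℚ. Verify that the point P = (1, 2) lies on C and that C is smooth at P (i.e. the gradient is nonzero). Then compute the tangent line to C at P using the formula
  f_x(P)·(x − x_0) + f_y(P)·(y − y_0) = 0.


Tangent line at P: 6*x - 6 = 0.

Step 1: f(1, 2) = 0, so P lies on C.
Step 2: partial derivatives
  f_x(x, y) = 4*x + y, f_y(x, y) = x - 1.
  f_x(P) = 6, f_y(P) = 0 (gradient nonzero, so P is smooth).
Step 3: tangent line at P: 6·(x − 1) + 0·(y − 2) = 0.
Expanding: 6*x - 6 = 0.


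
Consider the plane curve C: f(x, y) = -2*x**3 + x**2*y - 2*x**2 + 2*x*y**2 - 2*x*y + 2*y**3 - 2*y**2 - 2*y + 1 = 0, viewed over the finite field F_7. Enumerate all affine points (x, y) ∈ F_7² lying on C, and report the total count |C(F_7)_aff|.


Affine F_7-points: {(1, 2), (1, 3), (2, 1), (2, 6), (3, 6), (4, 6), (6, 1)}; count = 7.

For each of the 49 pairs (x, y) ∈ F_7², evaluate f(x, y) mod 7. Record the zeros.
  x = 0: [0↦1, 1↦6, 2↦5, 3↦3, 4↦5, 5↦2, 6↦6]  zeros at y ∈ ∅
  x = 1: [0↦4, 1↦3, 2↦0, 3↦0, 4↦1, 5↦1, 6↦5]  zeros at y ∈ {2, 3}
  x = 2: [0↦5, 1↦0, 2↦4, 3↦1, 4↦3, 5↦1, 6↦0]  zeros at y ∈ {1, 6}
  x = 3: [0↦6, 1↦6, 2↦5, 3↦1, 4↦6, 5↦4, 6↦0]  zeros at y ∈ {6}
  x = 4: [0↦2, 1↦2, 2↦5, 3↦2, 4↦5, 5↦5, 6↦0]  zeros at y ∈ {6}
  x = 5: [0↦2, 1↦4, 2↦6, 3↦6, 4↦2, 5↦6, 6↦2]  zeros at y ∈ ∅
  x = 6: [0↦1, 1↦0, 2↦3, 3↦1, 4↦6, 5↦2, 6↦1]  zeros at y ∈ {1}
Collecting zeros: affine points = {(1, 2), (1, 3), (2, 1), (2, 6), (3, 6), (4, 6), (6, 1)}.
Total count |C(F_7)_aff| = 7.


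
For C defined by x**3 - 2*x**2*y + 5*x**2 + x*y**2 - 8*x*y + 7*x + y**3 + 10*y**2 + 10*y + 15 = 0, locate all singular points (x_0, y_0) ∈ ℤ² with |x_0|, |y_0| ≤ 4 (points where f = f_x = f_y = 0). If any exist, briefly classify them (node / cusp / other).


Singular points: {(-3, -2)}; classification: cusp.

Compute partial derivatives:
  f_x = 3*x**2 - 4*x*y + 10*x + y**2 - 8*y + 7.
  f_y = -2*x**2 + 2*x*y - 8*x + 3*y**2 + 20*y + 10.
Scan x_0 ∈ {−4, ..., 4}. For each x_0, f_y(x_0, y) is a polynomial in y; find its integer roots y ∈ {−4, ..., 4}, then test f_x and f at those candidates.
  x = -4: f_y(-4, y) = 3*y**2 + 12*y + 10; no integer root y with |y| ≤ 4.
  x = -3: f_y(-3, y) = 3*y**2 + 14*y + 16; vanishes at y ∈ {-2}. (-3, -2): f_x = 0, f = 0 — SINGULAR.
  x = -2: f_y(-2, y) = 3*y**2 + 16*y + 18; no integer root y with |y| ≤ 4.
  x = -1: f_y(-1, y) = 3*y**2 + 18*y + 16; no integer root y with |y| ≤ 4.
  x = 0: f_y(0, y) = 3*y**2 + 20*y + 10; no integer root y with |y| ≤ 4.
  x = 1: f_y(1, y) = 3*y**2 + 22*y; vanishes at y ∈ {0}. (1, 0): f_x = 20 ≠ 0.
  x = 2: f_y(2, y) = 3*y**2 + 24*y - 14; no integer root y with |y| ≤ 4.
  x = 3: f_y(3, y) = 3*y**2 + 26*y - 32; no integer root y with |y| ≤ 4.
  x = 4: f_y(4, y) = 3*y**2 + 28*y - 54; no integer root y with |y| ≤ 4.
Only singular point on the grid: (-3, -2).
Classify: substitute x = -3 + u, y = -2 + v and expand: f = u**3 - 2*u**2*v + u*v**2 + v**3 + v**2.
No constant or linear terms (consistent with a singular point). Quadratic part: v**2. Cubic part: u**3 - 2*u**2*v + u*v**2 + v**3.
The quadratic part v**2 is a perfect square, so there is a single (double) tangent line v = 0, i.e. y = -2. Restricting the cubic part to that line (v = 0) leaves u**3 ≠ 0, so f is not divisible by v and the branch is v² ≈ -u**3 to lowest order — this is a cusp.
Classification: cusp.


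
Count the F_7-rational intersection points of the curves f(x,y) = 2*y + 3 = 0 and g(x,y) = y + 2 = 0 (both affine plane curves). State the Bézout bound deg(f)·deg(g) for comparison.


Common zeros: ∅; count = 0; Bézout bound = 1.

deg(f) = 1, deg(g) = 1, so Bézout bound = 1.
Scan x ∈ F_7. For each x, list the y ∈ F_7 with f(x, y) ≡ 0 and those with g(x, y) ≡ 0 (mod 7); the common zeros in that column are the intersection.
  x = 0: f ≡ 0 at y ∈ {2}; g ≡ 0 at y ∈ {5}; common: ∅.
  x = 1: f ≡ 0 at y ∈ {2}; g ≡ 0 at y ∈ {5}; common: ∅.
  x = 2: f ≡ 0 at y ∈ {2}; g ≡ 0 at y ∈ {5}; common: ∅.
  x = 3: f ≡ 0 at y ∈ {2}; g ≡ 0 at y ∈ {5}; common: ∅.
  x = 4: f ≡ 0 at y ∈ {2}; g ≡ 0 at y ∈ {5}; common: ∅.
  x = 5: f ≡ 0 at y ∈ {2}; g ≡ 0 at y ∈ {5}; common: ∅.
  x = 6: f ≡ 0 at y ∈ {2}; g ≡ 0 at y ∈ {5}; common: ∅.
Collecting: common zeros = ∅, so the count is 0.
Comparison with the Bézout bound: 0 ≤ 1 = deg(f)·deg(g), as expected for curves with no common component (the affine F_7-count falls short of the bound because intersections may lie at infinity, over extension fields, or carry multiplicity).


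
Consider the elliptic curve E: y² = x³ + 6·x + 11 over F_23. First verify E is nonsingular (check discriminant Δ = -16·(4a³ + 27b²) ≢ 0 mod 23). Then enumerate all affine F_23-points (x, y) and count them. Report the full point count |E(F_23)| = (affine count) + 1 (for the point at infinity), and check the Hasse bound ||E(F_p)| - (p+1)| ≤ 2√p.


Affine points = {(1, 8), (1, 15), (2, 10), (2, 13), (9, 9), (9, 14), (10, 6), (10, 17), (13, 3), (13, 20), (15, 7), (15, 16), (17, 9), (17, 14), (20, 9), (20, 14), (22, 2), (22, 21)}; affine count = 18; |E(F_23)| = 19.

Discriminant check: Δ ∝ 4a³ + 27b² = 4·6³ + 27·11² = 4·216 + 27·121 ≡ 14 (mod 23). Nonzero ⇒ E is nonsingular.
For each x ∈ F_23, compute rhs = x³ + 6·x + 11 mod 23, then count y ∈ F_23 with y² ≡ rhs.
  x = 0: rhs = 11, matching y values: none (0 points).
  x = 1: rhs = 18, matching y values: 8, 15 (2 points).
  x = 2: rhs = 8, matching y values: 10, 13 (2 points).
  x = 3: rhs = 10, matching y values: none (0 points).
  x = 4: rhs = 7, matching y values: none (0 points).
  x = 5: rhs = 5, matching y values: none (0 points).
  x = 6: rhs = 10, matching y values: none (0 points).
  x = 7: rhs = 5, matching y values: none (0 points).
  x = 8: rhs = 19, matching y values: none (0 points).
  x = 9: rhs = 12, matching y values: 9, 14 (2 points).
  x = 10: rhs = 13, matching y values: 6, 17 (2 points).
  x = 11: rhs = 5, matching y values: none (0 points).
  x = 12: rhs = 17, matching y values: none (0 points).
  x = 13: rhs = 9, matching y values: 3, 20 (2 points).
  x = 14: rhs = 10, matching y values: none (0 points).
  x = 15: rhs = 3, matching y values: 7, 16 (2 points).
  x = 16: rhs = 17, matching y values: none (0 points).
  x = 17: rhs = 12, matching y values: 9, 14 (2 points).
  x = 18: rhs = 17, matching y values: none (0 points).
  x = 19: rhs = 15, matching y values: none (0 points).
  x = 20: rhs = 12, matching y values: 9, 14 (2 points).
  x = 21: rhs = 14, matching y values: none (0 points).
  x = 22: rhs = 4, matching y values: 2, 21 (2 points).
Total affine count: 18.
Full point count |E(F_23)| = 18 + 1 = 19.
Hasse bound: |19 − (23+1)| = |-5| = 5 ≤ 2√23 ≈ 9.5917 ✓.


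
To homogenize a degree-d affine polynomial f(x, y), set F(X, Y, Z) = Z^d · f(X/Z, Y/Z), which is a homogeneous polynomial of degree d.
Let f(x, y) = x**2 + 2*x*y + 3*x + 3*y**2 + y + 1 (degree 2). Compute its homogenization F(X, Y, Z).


F(X, Y, Z) = X**2 + 2*X*Y + 3*X*Z + 3*Y**2 + Y*Z + Z**2

deg(f) = 2.
Substitute x = X/Z, y = Y/Z into f, then multiply by Z^2.
  monomial 1·x^2·y^0 ↦ 1·X^2·Y^0·Z^0.
  monomial 2·x^1·y^1 ↦ 2·X^1·Y^1·Z^0.
  monomial 3·x^1·y^0 ↦ 3·X^1·Y^0·Z^1.
  monomial 3·x^0·y^2 ↦ 3·X^0·Y^2·Z^0.
  monomial 1·x^0·y^1 ↦ 1·X^0·Y^1·Z^1.
  monomial 1·x^0·y^0 ↦ 1·X^0·Y^0·Z^2.
Collecting: F(X, Y, Z) = X**2 + 2*X*Y + 3*X*Z + 3*Y**2 + Y*Z + Z**2.


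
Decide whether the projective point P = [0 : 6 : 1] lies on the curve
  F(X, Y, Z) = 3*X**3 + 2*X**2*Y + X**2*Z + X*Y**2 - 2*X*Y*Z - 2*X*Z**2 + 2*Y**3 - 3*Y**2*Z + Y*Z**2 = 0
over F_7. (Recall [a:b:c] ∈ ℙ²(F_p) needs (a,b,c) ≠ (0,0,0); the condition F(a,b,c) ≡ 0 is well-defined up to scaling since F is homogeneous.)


F(0,6,1) ≡ 1 (mod 7); P is NOT on the curve.

Evaluate F(0, 6, 1) term-by-term (mod 7).
  3*X**3 ↦ 3·0·1·1 = 0
  2*X**2*Y ↦ 2·0·6·1 = 0
  X**2*Z ↦ 1·0·1·1 = 0
  X*Y**2 ↦ 1·0·36·1 = 0
  -2*X*Y*Z ↦ -2·0·6·1 = 0
  -2*X*Z**2 ↦ -2·0·1·1 = 0
  2*Y**3 ↦ 2·1·216·1 = 432
  -3*Y**2*Z ↦ -3·1·36·1 = -108
  Y*Z**2 ↦ 1·1·6·1 = 6
Sum: F(0, 6, 1) = (0) + (0) + (0) + (0) + (0) + (0) + (432) + (-108) + (6) = 330.
Reducing mod 7: 330 ≡ 1 (mod 7).
Since F(a, b, c) ≡ 1 ≠ 0 (mod 7), P does NOT lie on the curve.


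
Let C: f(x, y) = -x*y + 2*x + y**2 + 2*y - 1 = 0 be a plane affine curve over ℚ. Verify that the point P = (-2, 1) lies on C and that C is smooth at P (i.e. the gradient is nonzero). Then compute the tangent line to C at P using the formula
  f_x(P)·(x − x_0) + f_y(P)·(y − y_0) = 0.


Tangent line at P: x + 6*y - 4 = 0.

Step 1: f(-2, 1) = 0, so P lies on C.
Step 2: partial derivatives
  f_x(x, y) = 2 - y, f_y(x, y) = -x + 2*y + 2.
  f_x(P) = 1, f_y(P) = 6 (gradient nonzero, so P is smooth).
Step 3: tangent line at P: 1·(x − -2) + 6·(y − 1) = 0.
Expanding: x + 6*y - 4 = 0.


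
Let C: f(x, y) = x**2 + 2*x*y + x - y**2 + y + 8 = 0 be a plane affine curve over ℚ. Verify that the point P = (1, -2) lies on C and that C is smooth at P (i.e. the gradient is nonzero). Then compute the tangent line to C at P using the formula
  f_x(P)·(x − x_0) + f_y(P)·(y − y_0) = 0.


Tangent line at P: -x + 7*y + 15 = 0.

Step 1: f(1, -2) = 0, so P lies on C.
Step 2: partial derivatives
  f_x(x, y) = 2*x + 2*y + 1, f_y(x, y) = 2*x - 2*y + 1.
  f_x(P) = -1, f_y(P) = 7 (gradient nonzero, so P is smooth).
Step 3: tangent line at P: -1·(x − 1) + 7·(y − -2) = 0.
Expanding: -x + 7*y + 15 = 0.


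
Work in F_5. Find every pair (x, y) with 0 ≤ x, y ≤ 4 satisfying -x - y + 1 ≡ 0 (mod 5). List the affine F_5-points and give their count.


Affine F_5-points: {(0, 1), (1, 0), (2, 4), (3, 3), (4, 2)}; count = 5.

For each of the 25 pairs (x, y) ∈ F_5², evaluate f(x, y) mod 5. Record the zeros.
  x = 0: [0↦1, 1↦0, 2↦4, 3↦3, 4↦2]  zeros at y ∈ {1}
  x = 1: [0↦0, 1↦4, 2↦3, 3↦2, 4↦1]  zeros at y ∈ {0}
  x = 2: [0↦4, 1↦3, 2↦2, 3↦1, 4↦0]  zeros at y ∈ {4}
  x = 3: [0↦3, 1↦2, 2↦1, 3↦0, 4↦4]  zeros at y ∈ {3}
  x = 4: [0↦2, 1↦1, 2↦0, 3↦4, 4↦3]  zeros at y ∈ {2}
Collecting zeros: affine points = {(0, 1), (1, 0), (2, 4), (3, 3), (4, 2)}.
Total count |C(F_5)_aff| = 5.


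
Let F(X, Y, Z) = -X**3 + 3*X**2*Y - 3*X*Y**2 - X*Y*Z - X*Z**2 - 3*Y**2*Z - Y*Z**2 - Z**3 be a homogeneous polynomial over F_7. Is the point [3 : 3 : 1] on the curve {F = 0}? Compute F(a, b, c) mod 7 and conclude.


F(3,3,1) ≡ 0 (mod 7); P is on the curve.

Evaluate F(3, 3, 1) term-by-term (mod 7).
  -X**3 ↦ -1·27·1·1 = -27
  3*X**2*Y ↦ 3·9·3·1 = 81
  -3*X*Y**2 ↦ -3·3·9·1 = -81
  -X*Y*Z ↦ -1·3·3·1 = -9
  -X*Z**2 ↦ -1·3·1·1 = -3
  -3*Y**2*Z ↦ -3·1·9·1 = -27
  -Y*Z**2 ↦ -1·1·3·1 = -3
  -Z**3 ↦ -1·1·1·1 = -1
Sum: F(3, 3, 1) = (-27) + (81) + (-81) + (-9) + (-3) + (-27) + (-3) + (-1) = -70.
Reducing mod 7: -70 ≡ 0 (mod 7).
Since F(a, b, c) ≡ 0 (mod 7), P lies on the curve.


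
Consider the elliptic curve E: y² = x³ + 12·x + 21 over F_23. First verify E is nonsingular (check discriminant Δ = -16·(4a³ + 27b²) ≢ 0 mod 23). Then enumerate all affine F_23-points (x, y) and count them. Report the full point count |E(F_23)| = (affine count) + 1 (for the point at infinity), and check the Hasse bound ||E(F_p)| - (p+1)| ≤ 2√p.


Affine points = {(4, 8), (4, 15), (8, 10), (8, 13), (11, 9), (11, 14), (14, 9), (14, 14), (16, 10), (16, 13), (17, 3), (17, 20), (19, 1), (19, 22), (20, 2), (20, 21), (21, 9), (21, 14), (22, 10), (22, 13)}; affine count = 20; |E(F_23)| = 21.

Discriminant check: Δ ∝ 4a³ + 27b² = 4·12³ + 27·21² = 4·1728 + 27·441 ≡ 5 (mod 23). Nonzero ⇒ E is nonsingular.
For each x ∈ F_23, compute rhs = x³ + 12·x + 21 mod 23, then count y ∈ F_23 with y² ≡ rhs.
  x = 0: rhs = 21, matching y values: none (0 points).
  x = 1: rhs = 11, matching y values: none (0 points).
  x = 2: rhs = 7, matching y values: none (0 points).
  x = 3: rhs = 15, matching y values: none (0 points).
  x = 4: rhs = 18, matching y values: 8, 15 (2 points).
  x = 5: rhs = 22, matching y values: none (0 points).
  x = 6: rhs = 10, matching y values: none (0 points).
  x = 7: rhs = 11, matching y values: none (0 points).
  x = 8: rhs = 8, matching y values: 10, 13 (2 points).
  x = 9: rhs = 7, matching y values: none (0 points).
  x = 10: rhs = 14, matching y values: none (0 points).
  x = 11: rhs = 12, matching y values: 9, 14 (2 points).
  x = 12: rhs = 7, matching y values: none (0 points).
  x = 13: rhs = 5, matching y values: none (0 points).
  x = 14: rhs = 12, matching y values: 9, 14 (2 points).
  x = 15: rhs = 11, matching y values: none (0 points).
  x = 16: rhs = 8, matching y values: 10, 13 (2 points).
  x = 17: rhs = 9, matching y values: 3, 20 (2 points).
  x = 18: rhs = 20, matching y values: none (0 points).
  x = 19: rhs = 1, matching y values: 1, 22 (2 points).
  x = 20: rhs = 4, matching y values: 2, 21 (2 points).
  x = 21: rhs = 12, matching y values: 9, 14 (2 points).
  x = 22: rhs = 8, matching y values: 10, 13 (2 points).
Total affine count: 20.
Full point count |E(F_23)| = 20 + 1 = 21.
Hasse bound: |21 − (23+1)| = |-3| = 3 ≤ 2√23 ≈ 9.5917 ✓.
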